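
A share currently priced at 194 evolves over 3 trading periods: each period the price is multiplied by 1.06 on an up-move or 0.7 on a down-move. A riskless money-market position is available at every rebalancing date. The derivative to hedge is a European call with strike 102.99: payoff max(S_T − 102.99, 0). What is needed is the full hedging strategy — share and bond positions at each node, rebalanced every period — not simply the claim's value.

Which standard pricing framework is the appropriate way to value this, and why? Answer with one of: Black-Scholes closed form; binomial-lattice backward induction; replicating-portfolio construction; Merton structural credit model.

Key observation: what is demanded is not a single number but the (Δ, B) position at each node of the 1.06/0.7 tree starting at 194; constructing those positions is the replicating-portfolio method.

framework: replicating-portfolio construction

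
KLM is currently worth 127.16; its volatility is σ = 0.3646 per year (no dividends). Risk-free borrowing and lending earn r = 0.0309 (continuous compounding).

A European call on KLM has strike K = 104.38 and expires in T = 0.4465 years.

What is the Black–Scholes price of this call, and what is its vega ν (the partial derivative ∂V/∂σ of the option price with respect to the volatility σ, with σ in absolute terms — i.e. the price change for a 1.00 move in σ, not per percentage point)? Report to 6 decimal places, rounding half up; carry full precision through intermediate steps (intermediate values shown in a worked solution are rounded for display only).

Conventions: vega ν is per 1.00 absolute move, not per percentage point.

price = 27.170268
ν = 20.791764

σ√T = 0.3646·√0.4465 = 0.243628
d₁ = (ln(S/K) + (r+σ²/2)T) / (σ√T) = (ln(127.16/104.38) + (0.0309+0.3646²/2)·0.4465) / 0.243628 = (0.197408 + 0.043474) / 0.243628 = 0.988729
d₂ = d₁ − σ√T = 0.988729 − 0.243628 = 0.745101
e^{−rT} = 0.986298
N(d₁) = 0.838602,  N(d₂) = 0.771895
Call price V = S·N(d₁) − K·e^{−rT}·N(d₂) = 106.636653 − 79.466384 = 27.170268
φ(d₁) = (1/√(2π))·e^{−d₁²/2} = 0.244698
ν = S·φ(d₁)·√T = 20.791764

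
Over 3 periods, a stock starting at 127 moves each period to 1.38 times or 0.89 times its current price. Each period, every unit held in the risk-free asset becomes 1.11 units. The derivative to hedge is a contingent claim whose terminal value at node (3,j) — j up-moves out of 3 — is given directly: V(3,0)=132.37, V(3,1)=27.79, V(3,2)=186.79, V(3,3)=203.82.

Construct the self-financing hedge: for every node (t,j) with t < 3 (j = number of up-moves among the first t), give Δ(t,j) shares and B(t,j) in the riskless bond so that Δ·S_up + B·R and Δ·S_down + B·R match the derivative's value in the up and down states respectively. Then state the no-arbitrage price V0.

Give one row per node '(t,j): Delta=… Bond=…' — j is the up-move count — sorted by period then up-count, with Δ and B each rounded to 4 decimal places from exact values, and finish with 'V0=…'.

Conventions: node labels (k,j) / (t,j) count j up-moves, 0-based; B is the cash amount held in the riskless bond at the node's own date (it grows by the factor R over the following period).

No-arbitrage ⇒ martingale measure with p* = (R−d)/(u−d) = 0.4490.
Terminal payoffs: V(3,0)=132.3700, V(3,1)=27.7900, V(3,2)=186.7900, V(3,3)=203.8200
Node (2,0) S=100.5967: V=(p*·27.7900+(1−p*)·132.3700)/1.11=76.9511; Δ=(27.7900−132.3700)/(138.8234−89.5311)=-2.1216; B=V−Δ·S=290.3797
Node (2,1) S=155.9814: V=(p*·186.7900+(1−p*)·27.7900)/1.11=89.3493; Δ=(186.7900−27.7900)/(215.2543−138.8234)=2.0803; B=V−Δ·S=-235.1405
Node (2,2) S=241.8588: V=(p*·203.8200+(1−p*)·186.7900)/1.11=175.1677; Δ=(203.8200−186.7900)/(333.7651−215.2543)=0.1437; B=V−Δ·S=140.4126
Node (1,0) S=113.0300: V=(p*·89.3493+(1−p*)·76.9511)/1.11=74.3402; Δ=(89.3493−76.9511)/(155.9814−100.5967)=0.2239; B=V−Δ·S=49.0377
Node (1,1) S=175.2600: V=(p*·175.1677+(1−p*)·89.3493)/1.11=115.2072; Δ=(175.1677−89.3493)/(241.8588−155.9814)=0.9993; B=V−Δ·S=-59.9323
Node (0,0) S=127.0000: V=(p*·115.2072+(1−p*)·74.3402)/1.11=83.5033; Δ=(115.2072−74.3402)/(175.2600−113.0300)=0.6567; B=V−Δ·S=0.1013
Sanity check at the root: Δ(0,0)·S0 + B(0,0) reproduces V0 = 83.5033.

(0,0): Delta=0.6567 Bond=0.1013
(1,0): Delta=0.2239 Bond=49.0377
(1,1): Delta=0.9993 Bond=-59.9323
(2,0): Delta=-2.1216 Bond=290.3797
(2,1): Delta=2.0803 Bond=-235.1405
(2,2): Delta=0.1437 Bond=140.4126
V0=83.5033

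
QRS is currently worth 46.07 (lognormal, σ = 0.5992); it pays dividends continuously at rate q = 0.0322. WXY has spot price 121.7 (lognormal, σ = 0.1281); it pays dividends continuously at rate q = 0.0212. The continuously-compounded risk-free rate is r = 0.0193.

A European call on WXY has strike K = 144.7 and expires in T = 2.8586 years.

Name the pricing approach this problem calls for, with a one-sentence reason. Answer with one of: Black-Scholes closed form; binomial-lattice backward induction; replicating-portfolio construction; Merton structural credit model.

framework: Black-Scholes closed form

Key observation: with WXY following a GBM at constant σ and r, the European call struck at 144.7 prices in closed form — nothing here needs a stepwise model or a balance sheet.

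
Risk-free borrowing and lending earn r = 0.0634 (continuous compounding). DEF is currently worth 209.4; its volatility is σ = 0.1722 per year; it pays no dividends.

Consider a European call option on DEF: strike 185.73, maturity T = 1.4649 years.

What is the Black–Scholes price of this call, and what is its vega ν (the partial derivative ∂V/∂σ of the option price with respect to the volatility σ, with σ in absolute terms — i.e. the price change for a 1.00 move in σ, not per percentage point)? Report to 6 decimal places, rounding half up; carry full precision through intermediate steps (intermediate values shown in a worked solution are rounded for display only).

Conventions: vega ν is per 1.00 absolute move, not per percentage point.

price = 43.271463
ν = 53.676991

σ√T = 0.1722·√1.4649 = 0.208419
d₁ = (ln(S/K) + (r+σ²/2)T) / (σ√T) = (ln(209.4/185.73) + (0.0634+0.1722²/2)·1.4649) / 0.208419 = (0.119952 + 0.114594) / 0.208419 = 1.125359
d₂ = d₁ − σ√T = 1.125359 − 0.208419 = 0.916940
e^{−rT} = 0.911308
N(d₁) = 0.869782,  N(d₂) = 0.820413
Call price V = S·N(d₁) − K·e^{−rT}·N(d₂) = 182.132268 − 138.860804 = 43.271463
φ(d₁) = (1/√(2π))·e^{−d₁²/2} = 0.211791
ν = S·φ(d₁)·√T = 53.676991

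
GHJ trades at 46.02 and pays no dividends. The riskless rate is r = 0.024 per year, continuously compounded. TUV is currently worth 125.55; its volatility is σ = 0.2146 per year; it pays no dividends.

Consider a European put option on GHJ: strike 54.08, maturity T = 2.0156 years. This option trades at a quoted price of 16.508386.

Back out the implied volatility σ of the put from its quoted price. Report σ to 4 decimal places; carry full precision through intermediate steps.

At σ = 0.5025 the Black–Scholes value reproduces the quote:
σ√T = 0.5025·√2.0156 = 0.713408
d₁ = (ln(S/K) + (r+σ²/2)T) / (σ√T) = (ln(46.02/54.08) + (0.024+0.5025²/2)·2.0156) / 0.713408 = (-0.161388 + 0.302850) / 0.713408 = 0.198290
d₂ = d₁ − σ√T = 0.198290 − 0.713408 = -0.515118
e^{−rT} = 0.952777
N(−d₁) = 0.421409,  N(−d₂) = 0.696765
V = K·e^{−rT}·N(−d₂) − S·N(−d₁) = 35.901630 − 19.393244 = 16.508386 (the observed quote) — the price is monotone increasing in volatility, hence this σ is the only solution

sigma = 0.5025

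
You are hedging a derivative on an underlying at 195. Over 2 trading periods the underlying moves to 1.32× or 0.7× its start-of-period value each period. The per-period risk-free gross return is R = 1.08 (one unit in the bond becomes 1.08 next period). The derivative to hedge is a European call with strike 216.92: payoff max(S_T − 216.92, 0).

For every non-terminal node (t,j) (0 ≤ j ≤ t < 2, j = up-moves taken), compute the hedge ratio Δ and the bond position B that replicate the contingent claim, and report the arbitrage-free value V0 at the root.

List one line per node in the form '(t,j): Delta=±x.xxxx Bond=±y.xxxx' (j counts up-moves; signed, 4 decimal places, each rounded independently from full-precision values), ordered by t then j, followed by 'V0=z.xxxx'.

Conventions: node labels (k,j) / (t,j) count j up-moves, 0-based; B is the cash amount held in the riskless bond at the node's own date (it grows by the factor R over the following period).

(0,0): Delta=0.5766 Bond=-72.8818
(1,0): Delta=0.0000 Bond=0.0000
(1,1): Delta=0.7698 Bond=-128.4253
V0=39.5644

Under the risk-neutral measure, an up-move has probability p* = (R−d)/(u−d) = 0.6129 and values discount at R = 1.08.
Terminal payoffs: V(2,0)=0.0000, V(2,1)=0.0000, V(2,2)=122.8480
(1,0): S=136.5000. Δ = (V_up−V_dn)/(S_up−S_dn) = (0.0000−0.0000)/(180.1800−95.5500) = 0.0000. V = [p*·0.0000 + (1−p*)·0.0000]/1.08 = 0.0000. B = V − Δ·S = 0.0000.
(1,1): S=257.4000. Δ = (V_up−V_dn)/(S_up−S_dn) = (122.8480−0.0000)/(339.7680−180.1800) = 0.7698. V = [p*·122.8480 + (1−p*)·0.0000]/1.08 = 69.7166. B = V − Δ·S = -128.4253.
(0,0): S=195.0000. Δ = (V_up−V_dn)/(S_up−S_dn) = (69.7166−0.0000)/(257.4000−136.5000) = 0.5766. V = [p*·69.7166 + (1−p*)·0.0000]/1.08 = 39.5644. B = V − Δ·S = -72.8818.
Verification: the root portfolio costs Δ(0,0)·S0 + B(0,0) = 39.5644, matching V0.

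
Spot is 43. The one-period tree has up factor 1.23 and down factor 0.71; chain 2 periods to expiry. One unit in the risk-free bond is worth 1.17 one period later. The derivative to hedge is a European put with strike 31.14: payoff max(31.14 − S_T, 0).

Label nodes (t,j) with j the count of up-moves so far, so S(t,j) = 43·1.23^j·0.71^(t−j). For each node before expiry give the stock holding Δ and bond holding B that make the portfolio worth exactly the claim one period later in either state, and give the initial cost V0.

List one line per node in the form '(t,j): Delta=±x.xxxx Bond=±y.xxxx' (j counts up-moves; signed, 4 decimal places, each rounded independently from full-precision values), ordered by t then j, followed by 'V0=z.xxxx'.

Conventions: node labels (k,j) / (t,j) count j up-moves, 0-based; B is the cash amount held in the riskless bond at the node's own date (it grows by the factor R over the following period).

Under the risk-neutral measure, an up-move has probability p* = (R−d)/(u−d) = 0.8846 and values discount at R = 1.17.
Expiry values: V(2,0)=9.4637, V(2,1)=0.0000, V(2,2)=0.0000
Node (1,0) S=30.5300: V=(p*·0.0000+(1−p*)·9.4637)/1.17=0.9333; Δ=(0.0000−9.4637)/(37.5519−21.6763)=-0.5961; B=V−Δ·S=19.1327
Node (1,1) S=52.8900: V=(p*·0.0000+(1−p*)·0.0000)/1.17=0.0000; Δ=(0.0000−0.0000)/(65.0547−37.5519)=0.0000; B=V−Δ·S=0.0000
Node (0,0) S=43.0000: V=(p*·0.0000+(1−p*)·0.9333)/1.17=0.0920; Δ=(0.0000−0.9333)/(52.8900−30.5300)=-0.0417; B=V−Δ·S=1.8869
As a check, the time-0 holding Δ(0,0)·S0 + B(0,0) comes to 0.0920 — exactly V0.

(0,0): Delta=-0.0417 Bond=1.8869
(1,0): Delta=-0.5961 Bond=19.1327
(1,1): Delta=0.0000 Bond=0.0000
V0=0.0920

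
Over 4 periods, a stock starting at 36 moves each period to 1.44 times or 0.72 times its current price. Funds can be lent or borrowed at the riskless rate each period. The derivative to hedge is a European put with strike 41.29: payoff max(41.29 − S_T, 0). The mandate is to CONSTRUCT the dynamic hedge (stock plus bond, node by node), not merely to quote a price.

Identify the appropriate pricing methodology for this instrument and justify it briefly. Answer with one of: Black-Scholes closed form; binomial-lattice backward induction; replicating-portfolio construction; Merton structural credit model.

Key observation: the mandate to exhibit the hedge at every date and state singles out the replicating-portfolio construction on the 4-period tree with factors 1.44 and 0.72 from 36.

framework: replicating-portfolio construction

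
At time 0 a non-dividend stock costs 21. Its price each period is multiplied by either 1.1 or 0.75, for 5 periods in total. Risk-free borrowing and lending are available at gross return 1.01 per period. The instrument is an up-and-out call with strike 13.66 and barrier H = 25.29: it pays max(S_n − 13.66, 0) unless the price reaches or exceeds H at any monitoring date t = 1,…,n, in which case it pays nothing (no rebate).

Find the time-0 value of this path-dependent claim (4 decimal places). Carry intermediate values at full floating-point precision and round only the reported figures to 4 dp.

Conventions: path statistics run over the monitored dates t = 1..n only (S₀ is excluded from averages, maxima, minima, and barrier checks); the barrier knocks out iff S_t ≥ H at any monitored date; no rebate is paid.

price = 1.7730

Set p* = 0.7429 (from d < R < u); the path-dependent value is the discounted p*-expectation over all price paths.
Enumerate all 2^5 = 32 price paths (U = up ×1.1, D = down ×0.75); each path with k up-moves has probability p*^k·(1−p*)^(5−k).
DDDDD: M=15.7500, payoff=0.0000, prob=0.001124
UDDDD: M=23.1000, payoff=0.0000, prob=0.003248
DUDDD: M=17.3250, payoff=0.0000, prob=0.003248
UUDDD: M=25.4100, payoff=0.0000, prob=0.009383
DDUDD: M=15.7500, payoff=0.0000, prob=0.003248
UDUDD: M=23.1000, payoff=0.0000, prob=0.009383
DUUDD: M=19.0575, payoff=0.0000, prob=0.009383
UUUDD: M=27.9510, payoff=0.0000, prob=0.027106
DDDUD: M=15.7500, payoff=0.0000, prob=0.003248
UDDUD: M=23.1000, payoff=0.0000, prob=0.009383
DUDUD: M=17.3250, payoff=0.0000, prob=0.009383
UUDUD: M=25.4100, payoff=0.0000, prob=0.027106
DDUUD: M=15.7500, payoff=0.0000, prob=0.009383
UDUUD: M=23.1000, payoff=2.0624, prob=0.027106
DUUUD: M=20.9632, payoff=2.0624, prob=0.027106
UUUUD: M=30.7461, payoff=0.0000, prob=0.078306
DDDDU: M=15.7500, payoff=0.0000, prob=0.003248
UDDDU: M=23.1000, payoff=0.0000, prob=0.009383
DUDDU: M=17.3250, payoff=0.0000, prob=0.009383
UUDDU: M=25.4100, payoff=0.0000, prob=0.027106
DDUDU: M=15.7500, payoff=0.0000, prob=0.009383
UDUDU: M=23.1000, payoff=2.0624, prob=0.027106
DUUDU: M=19.0575, payoff=2.0624, prob=0.027106
UUUDU: M=27.9510, payoff=0.0000, prob=0.078306
DDDUU: M=15.7500, payoff=0.0000, prob=0.009383
UDDUU: M=23.1000, payoff=2.0624, prob=0.027106
DUDUU: M=17.3250, payoff=2.0624, prob=0.027106
UUDUU: M=25.4100, payoff=0.0000, prob=0.078306
DDUUU: M=15.7500, payoff=2.0624, prob=0.027106
UDUUU: M=23.1000, payoff=9.3996, prob=0.078306
DUUUU: M=23.0596, payoff=9.3996, prob=0.078306
UUUUU: M=33.8207, payoff=0.0000, prob=0.226218
Price = Σ prob·payoff / R^5 = 1.863419 / 1.051010 = 1.7730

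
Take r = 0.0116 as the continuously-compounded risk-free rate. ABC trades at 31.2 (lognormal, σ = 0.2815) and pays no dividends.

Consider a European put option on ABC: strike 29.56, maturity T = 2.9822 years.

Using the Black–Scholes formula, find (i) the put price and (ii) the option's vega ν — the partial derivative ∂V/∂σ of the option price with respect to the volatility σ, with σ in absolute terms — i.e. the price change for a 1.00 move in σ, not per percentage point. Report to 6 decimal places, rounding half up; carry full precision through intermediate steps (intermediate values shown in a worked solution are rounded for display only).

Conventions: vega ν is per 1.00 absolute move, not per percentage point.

σ√T = 0.2815·√2.9822 = 0.486124
d₁ = (ln(S/K) + (r+σ²/2)T) / (σ√T) = (ln(31.2/29.56) + (0.0116+0.2815²/2)·2.9822) / 0.486124 = (0.053996 + 0.152752) / 0.486124 = 0.425298
d₂ = d₁ − σ√T = 0.425298 − 0.486124 = -0.060825
e^{−rT} = 0.965998
N(−d₁) = 0.335310,  N(−d₂) = 0.524251
Put price V = K·e^{−rT}·N(−d₂) − S·N(−d₁) = 14.969930 − 10.461659 = 4.508271
φ(d₁) = (1/√(2π))·e^{−d₁²/2} = 0.364446
ν = S·φ(d₁)·√T = 19.636122

price = 4.508271
ν = 19.636122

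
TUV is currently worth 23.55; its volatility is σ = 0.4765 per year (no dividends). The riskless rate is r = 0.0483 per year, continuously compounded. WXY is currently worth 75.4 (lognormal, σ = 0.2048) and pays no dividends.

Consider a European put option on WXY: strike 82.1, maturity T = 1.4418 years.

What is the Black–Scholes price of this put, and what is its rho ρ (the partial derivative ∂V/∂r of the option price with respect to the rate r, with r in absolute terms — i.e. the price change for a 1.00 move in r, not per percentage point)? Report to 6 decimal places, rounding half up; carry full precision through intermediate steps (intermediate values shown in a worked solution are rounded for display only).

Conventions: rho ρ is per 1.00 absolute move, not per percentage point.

σ√T = 0.2048·√1.4418 = 0.245914
d₁ = (ln(S/K) + (r+σ²/2)T) / (σ√T) = (ln(75.4/82.1) + (0.0483+0.2048²/2)·1.4418) / 0.245914 = (-0.085131 + 0.099876) / 0.245914 = 0.059960
d₂ = d₁ − σ√T = 0.059960 − 0.245914 = -0.185954
e^{−rT} = 0.932731
N(−d₁) = 0.476094,  N(−d₂) = 0.573759
Put price V = K·e^{−rT}·N(−d₂) − S·N(−d₁) = 43.936880 − 35.897473 = 8.039407
ρ = −K·T·e^{−rT}·N(−d₂) = -63.348194

price = 8.039407
ρ = -63.348194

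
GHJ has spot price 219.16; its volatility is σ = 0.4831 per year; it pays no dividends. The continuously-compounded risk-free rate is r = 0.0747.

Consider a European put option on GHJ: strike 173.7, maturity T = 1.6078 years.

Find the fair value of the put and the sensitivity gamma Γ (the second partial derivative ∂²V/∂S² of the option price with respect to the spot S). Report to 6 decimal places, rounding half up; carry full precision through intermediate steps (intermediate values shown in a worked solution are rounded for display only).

price = 19.264746
Γ = 0.002014

σ√T = 0.4831·√1.6078 = 0.612566
d₁ = (ln(S/K) + (r+σ²/2)T) / (σ√T) = (ln(219.16/173.7) + (0.0747+0.4831²/2)·1.6078) / 0.612566 = (0.232472 + 0.307721) / 0.612566 = 0.881854
d₂ = d₁ − σ√T = 0.881854 − 0.612566 = 0.269287
e^{−rT} = 0.886829
N(−d₁) = 0.188928,  N(−d₂) = 0.393854
Put price V = K·e^{−rT}·N(−d₂) − S·N(−d₁) = 60.670204 − 41.405458 = 19.264746
φ(d₁) = (1/√(2π))·e^{−d₁²/2} = 0.270422
Γ = φ(d₁) / (S·σ·√T) = 0.002014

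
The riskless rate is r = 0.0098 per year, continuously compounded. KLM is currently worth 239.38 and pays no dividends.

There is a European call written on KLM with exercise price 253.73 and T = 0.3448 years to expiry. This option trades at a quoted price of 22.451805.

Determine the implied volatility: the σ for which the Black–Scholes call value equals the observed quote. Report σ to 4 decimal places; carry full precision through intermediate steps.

sigma = 0.4996

At σ = 0.4996 the Black–Scholes value reproduces the quote:
σ√T = 0.4996·√0.3448 = 0.293363
d₁ = (ln(S/K) + (r+σ²/2)T) / (σ√T) = (ln(239.38/253.73) + (0.0098+0.4996²/2)·0.3448) / 0.293363 = (-0.058218 + 0.046410) / 0.293363 = -0.040252
d₂ = d₁ − σ√T = -0.040252 − 0.293363 = -0.333615
e^{−rT} = 0.996627
N(d₁) = 0.483946,  N(d₂) = 0.369335
V = S·N(d₁) − K·e^{−rT}·N(d₂) = 115.847057 − 93.395252 = 22.451805 (the observed quote) — the price is monotone increasing in volatility, hence this σ is the only solution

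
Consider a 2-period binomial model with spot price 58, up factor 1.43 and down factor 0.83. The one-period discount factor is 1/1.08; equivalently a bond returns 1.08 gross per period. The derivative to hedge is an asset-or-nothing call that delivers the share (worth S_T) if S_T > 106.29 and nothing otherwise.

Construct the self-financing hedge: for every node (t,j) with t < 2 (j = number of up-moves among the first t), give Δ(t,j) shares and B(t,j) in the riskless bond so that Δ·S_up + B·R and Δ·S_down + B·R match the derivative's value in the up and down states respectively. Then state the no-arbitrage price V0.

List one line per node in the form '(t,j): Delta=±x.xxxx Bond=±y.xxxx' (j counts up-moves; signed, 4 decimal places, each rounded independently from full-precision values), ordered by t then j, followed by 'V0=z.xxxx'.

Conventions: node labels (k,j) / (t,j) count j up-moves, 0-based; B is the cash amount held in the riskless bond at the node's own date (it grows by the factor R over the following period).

(0,0): Delta=1.3149 Bond=-58.6095
(1,0): Delta=0.0000 Bond=0.0000
(1,1): Delta=2.3833 Bond=-151.9159
V0=17.6535

The replicating-portfolio and risk-neutral prices coincide; use p* = (1.08−0.83)/(1.43−0.83) = 0.4167 for the latter.
Expiry values: V(2,0)=0.0000, V(2,1)=0.0000, V(2,2)=118.6042
(1,0): S=48.1400. Δ = (V_up−V_dn)/(S_up−S_dn) = (0.0000−0.0000)/(68.8402−39.9562) = 0.0000. V = [p*·0.0000 + (1−p*)·0.0000]/1.08 = 0.0000. B = V − Δ·S = 0.0000.
(1,1): S=82.9400. Δ = (V_up−V_dn)/(S_up−S_dn) = (118.6042−0.0000)/(118.6042−68.8402) = 2.3833. V = [p*·118.6042 + (1−p*)·0.0000]/1.08 = 45.7578. B = V − Δ·S = -151.9159.
(0,0): S=58.0000. Δ = (V_up−V_dn)/(S_up−S_dn) = (45.7578−0.0000)/(82.9400−48.1400) = 1.3149. V = [p*·45.7578 + (1−p*)·0.0000]/1.08 = 17.6535. B = V − Δ·S = -58.6095.
As a check, the time-0 holding Δ(0,0)·S0 + B(0,0) comes to 17.6535 — exactly V0.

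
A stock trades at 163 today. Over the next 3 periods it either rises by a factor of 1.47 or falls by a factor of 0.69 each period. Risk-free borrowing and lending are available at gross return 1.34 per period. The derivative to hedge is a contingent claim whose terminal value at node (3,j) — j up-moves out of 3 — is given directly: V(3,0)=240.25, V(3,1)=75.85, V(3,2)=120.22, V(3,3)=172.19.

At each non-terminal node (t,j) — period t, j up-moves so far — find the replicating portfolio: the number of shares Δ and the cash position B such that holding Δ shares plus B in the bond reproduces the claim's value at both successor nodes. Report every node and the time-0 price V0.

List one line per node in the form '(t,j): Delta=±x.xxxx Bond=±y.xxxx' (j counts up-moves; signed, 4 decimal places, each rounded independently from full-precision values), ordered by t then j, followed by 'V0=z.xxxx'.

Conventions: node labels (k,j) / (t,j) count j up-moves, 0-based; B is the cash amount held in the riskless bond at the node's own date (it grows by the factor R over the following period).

(0,0): Delta=0.1921 Bond=30.1068
(1,0): Delta=0.0815 Bond=52.7845
(1,1): Delta=0.2025 Bond=37.8548
(2,0): Delta=-2.7159 Bond=287.8215
(2,1): Delta=0.3441 Bond=27.3131
(2,2): Delta=0.1892 Bond=55.4079
V0=61.4145

Since d<R<u, set p* = (R−d)/(u−d) = 0.8333; price each node as the discounted p*-expectation of its children.
At maturity the claim pays: V(3,0)=240.2500, V(3,1)=75.8500, V(3,2)=120.2200, V(3,3)=172.1900
Node (2,0) S=77.6043: V=(p*·75.8500+(1−p*)·240.2500)/1.34=77.0522; Δ=(75.8500−240.2500)/(114.0783−53.5470)=-2.7159; B=V−Δ·S=287.8215
Node (2,1) S=165.3309: V=(p*·120.2200+(1−p*)·75.8500)/1.34=84.1978; Δ=(120.2200−75.8500)/(243.0364−114.0783)=0.3441; B=V−Δ·S=27.3131
Node (2,2) S=352.2267: V=(p*·172.1900+(1−p*)·120.2200)/1.34=122.0361; Δ=(172.1900−120.2200)/(517.7732−243.0364)=0.1892; B=V−Δ·S=55.4079
Node (1,0) S=112.4700: V=(p*·84.1978+(1−p*)·77.0522)/1.34=61.9454; Δ=(84.1978−77.0522)/(165.3309−77.6043)=0.0815; B=V−Δ·S=52.7845
Node (1,1) S=239.6100: V=(p*·122.0361+(1−p*)·84.1978)/1.34=86.3654; Δ=(122.0361−84.1978)/(352.2267−165.3309)=0.2025; B=V−Δ·S=37.8548
Node (0,0) S=163.0000: V=(p*·86.3654+(1−p*)·61.9454)/1.34=61.4145; Δ=(86.3654−61.9454)/(239.6100−112.4700)=0.1921; B=V−Δ·S=30.1068
Sanity check at the root: Δ(0,0)·S0 + B(0,0) reproduces V0 = 61.4145.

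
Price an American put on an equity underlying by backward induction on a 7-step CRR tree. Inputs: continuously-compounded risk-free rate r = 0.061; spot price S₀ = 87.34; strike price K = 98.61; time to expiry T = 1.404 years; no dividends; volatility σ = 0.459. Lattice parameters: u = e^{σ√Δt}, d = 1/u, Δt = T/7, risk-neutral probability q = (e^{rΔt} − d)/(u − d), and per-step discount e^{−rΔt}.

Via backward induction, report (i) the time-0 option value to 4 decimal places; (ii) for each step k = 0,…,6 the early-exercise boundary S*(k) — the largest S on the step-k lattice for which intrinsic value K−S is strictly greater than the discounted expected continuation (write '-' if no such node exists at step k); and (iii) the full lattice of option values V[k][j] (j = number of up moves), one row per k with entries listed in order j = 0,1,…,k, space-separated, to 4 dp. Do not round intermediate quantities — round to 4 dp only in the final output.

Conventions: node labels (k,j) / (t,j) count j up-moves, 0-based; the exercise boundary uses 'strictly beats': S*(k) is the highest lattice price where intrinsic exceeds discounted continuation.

Δt=0.20057, u=1.22822, d=0.81419, q=0.47852, disc=e^(-rΔt)=0.98784
k=7 terminal: V=max(K-S,0) → 77.8950 67.3610 51.4703 27.4988 0.0000 0.0000 0.0000 0.0000
k=6: j=0 S=25.4426 intr=73.1674 cont=71.9683 V=73.1674[EX]; j=1 S=38.3806 intr=60.2294 cont=59.0303 V=60.2294[EX]; j=2 S=57.8979 intr=40.7121 cont=39.5130 V=40.7121[EX]; j=3 S=87.3400 intr=11.2700 cont=14.1657 V=14.1657[hold]; j=4 S=131.7540 intr=0.0000 cont=0.0000 V=0.0000[hold]; j=5 S=198.7534 intr=0.0000 cont=0.0000 V=0.0000[hold]; j=6 S=299.8232 intr=0.0000 cont=0.0000 V=0.0000[hold]  S*(6)=57.8979
k=5: j=0 S=31.2490 intr=67.3610 cont=66.1618 V=67.3610[EX]; j=1 S=47.1397 intr=51.4703 cont=50.2711 V=51.4703[EX]; j=2 S=71.1112 intr=27.4988 cont=27.6685 V=27.6685[hold]; j=3 S=107.2725 intr=0.0000 cont=7.2973 V=7.2973[hold]; j=4 S=161.8226 intr=0.0000 cont=0.0000 V=0.0000[hold]; j=5 S=244.1124 intr=0.0000 cont=0.0000 V=0.0000[hold]  S*(5)=47.1397
k=4: j=0 S=38.3806 intr=60.2294 cont=59.0303 V=60.2294[EX]; j=1 S=57.8979 intr=40.7121 cont=39.5932 V=40.7121[EX]; j=2 S=87.3400 intr=11.2700 cont=17.7025 V=17.7025[hold]; j=3 S=131.7540 intr=0.0000 cont=3.7591 V=3.7591[hold]; j=4 S=198.7534 intr=0.0000 cont=0.0000 V=0.0000[hold]  S*(4)=57.8979
k=3: j=0 S=47.1397 intr=51.4703 cont=50.2711 V=51.4703[EX]; j=1 S=71.1112 intr=27.4988 cont=29.3404 V=29.3404[hold]; j=2 S=107.2725 intr=0.0000 cont=10.8962 V=10.8962[hold]; j=3 S=161.8226 intr=0.0000 cont=1.9364 V=1.9364[hold]  S*(3)=47.1397
k=2: j=0 S=57.8979 intr=40.7121 cont=40.3835 V=40.7121[EX]; j=1 S=87.3400 intr=11.2700 cont=20.2650 V=20.2650[hold]; j=2 S=131.7540 intr=0.0000 cont=6.5284 V=6.5284[hold]  S*(2)=57.8979
k=1: j=0 S=71.1112 intr=27.4988 cont=30.5516 V=30.5516[hold]; j=1 S=107.2725 intr=0.0000 cont=13.5252 V=13.5252[hold]  S*(1)=-
k=0: j=0 S=87.3400 intr=11.2700 cont=22.1317 V=22.1317[hold]  S*(0)=-

price = 22.1317
boundary = - - 57.8979 47.1397 57.8979 47.1397 57.8979
tree:
22.1317
30.5516 13.5252
40.7121 20.2650 6.5284
51.4703 29.3404 10.8962 1.9364
60.2294 40.7121 17.7025 3.7591 0.0000
67.3610 51.4703 27.6685 7.2973 0.0000 0.0000
73.1674 60.2294 40.7121 14.1657 0.0000 0.0000 0.0000
77.8950 67.3610 51.4703 27.4988 0.0000 0.0000 0.0000 0.0000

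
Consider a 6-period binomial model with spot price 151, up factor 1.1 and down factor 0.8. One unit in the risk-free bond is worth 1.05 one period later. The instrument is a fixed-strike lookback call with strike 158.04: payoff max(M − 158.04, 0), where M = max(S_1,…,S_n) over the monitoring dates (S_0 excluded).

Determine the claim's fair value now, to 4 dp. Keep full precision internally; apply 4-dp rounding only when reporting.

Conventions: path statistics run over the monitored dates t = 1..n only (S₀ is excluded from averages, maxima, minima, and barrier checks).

price = 45.6166

Under the martingale measure an up-move has probability p* = 0.8333; value the claim as the probability-weighted average of per-path payoffs, discounted 6 periods at R = 1.05.
Enumerate all 2^6 = 64 price paths (U = up ×1.1, D = down ×0.8); each path with k up-moves has probability p*^k·(1−p*)^(6−k).
DDDDDD: M=120.8000, payoff=0.0000, prob=0.000021
UDDDDD: M=166.1000, payoff=8.0600, prob=0.000107
DUDDDD: M=132.8800, payoff=0.0000, prob=0.000107
UUDDDD: M=182.7100, payoff=24.6700, prob=0.000536
DDUDDD: M=120.8000, payoff=0.0000, prob=0.000107
UDUDDD: M=166.1000, payoff=8.0600, prob=0.000536
DUUDDD: M=146.1680, payoff=0.0000, prob=0.000536
UUUDDD: M=200.9810, payoff=42.9410, prob=0.002679
DDDUDD: M=120.8000, payoff=0.0000, prob=0.000107
UDDUDD: M=166.1000, payoff=8.0600, prob=0.000536
DUDUDD: M=132.8800, payoff=0.0000, prob=0.000536
UUDUDD: M=182.7100, payoff=24.6700, prob=0.002679
DDUUDD: M=120.8000, payoff=0.0000, prob=0.000536
UDUUDD: M=166.1000, payoff=8.0600, prob=0.002679
DUUUDD: M=160.7848, payoff=2.7448, prob=0.002679
UUUUDD: M=221.0791, payoff=63.0391, prob=0.013396
DDDDUD: M=120.8000, payoff=0.0000, prob=0.000107
UDDDUD: M=166.1000, payoff=8.0600, prob=0.000536
DUDDUD: M=132.8800, payoff=0.0000, prob=0.000536
UUDDUD: M=182.7100, payoff=24.6700, prob=0.002679
DDUDUD: M=120.8000, payoff=0.0000, prob=0.000536
UDUDUD: M=166.1000, payoff=8.0600, prob=0.002679
DUUDUD: M=146.1680, payoff=0.0000, prob=0.002679
UUUDUD: M=200.9810, payoff=42.9410, prob=0.013396
DDDUUD: M=120.8000, payoff=0.0000, prob=0.000536
UDDUUD: M=166.1000, payoff=8.0600, prob=0.002679
DUDUUD: M=132.8800, payoff=0.0000, prob=0.002679
UUDUUD: M=182.7100, payoff=24.6700, prob=0.013396
DDUUUD: M=128.6278, payoff=0.0000, prob=0.002679
UDUUUD: M=176.8633, payoff=18.8233, prob=0.013396
DUUUUD: M=176.8633, payoff=18.8233, prob=0.013396
UUUUUD: M=243.1870, payoff=85.1470, prob=0.066980
DDDDDU: M=120.8000, payoff=0.0000, prob=0.000107
UDDDDU: M=166.1000, payoff=8.0600, prob=0.000536
DUDDDU: M=132.8800, payoff=0.0000, prob=0.000536
UUDDDU: M=182.7100, payoff=24.6700, prob=0.002679
DDUDDU: M=120.8000, payoff=0.0000, prob=0.000536
UDUDDU: M=166.1000, payoff=8.0600, prob=0.002679
DUUDDU: M=146.1680, payoff=0.0000, prob=0.002679
UUUDDU: M=200.9810, payoff=42.9410, prob=0.013396
DDDUDU: M=120.8000, payoff=0.0000, prob=0.000536
UDDUDU: M=166.1000, payoff=8.0600, prob=0.002679
DUDUDU: M=132.8800, payoff=0.0000, prob=0.002679
UUDUDU: M=182.7100, payoff=24.6700, prob=0.013396
DDUUDU: M=120.8000, payoff=0.0000, prob=0.002679
UDUUDU: M=166.1000, payoff=8.0600, prob=0.013396
DUUUDU: M=160.7848, payoff=2.7448, prob=0.013396
UUUUDU: M=221.0791, payoff=63.0391, prob=0.066980
DDDDUU: M=120.8000, payoff=0.0000, prob=0.000536
UDDDUU: M=166.1000, payoff=8.0600, prob=0.002679
DUDDUU: M=132.8800, payoff=0.0000, prob=0.002679
UUDDUU: M=182.7100, payoff=24.6700, prob=0.013396
DDUDUU: M=120.8000, payoff=0.0000, prob=0.002679
UDUDUU: M=166.1000, payoff=8.0600, prob=0.013396
DUUDUU: M=146.1680, payoff=0.0000, prob=0.013396
UUUDUU: M=200.9810, payoff=42.9410, prob=0.066980
DDDUUU: M=120.8000, payoff=0.0000, prob=0.002679
UDDUUU: M=166.1000, payoff=8.0600, prob=0.013396
DUDUUU: M=141.4906, payoff=0.0000, prob=0.013396
UUDUUU: M=194.5496, payoff=36.5096, prob=0.066980
DDUUUU: M=141.4906, payoff=0.0000, prob=0.013396
UDUUUU: M=194.5496, payoff=36.5096, prob=0.066980
DUUUUU: M=194.5496, payoff=36.5096, prob=0.066980
UUUUUU: M=267.5057, payoff=109.4657, prob=0.334898
Price = Σ prob·payoff / R^6 = 61.130628 / 1.340096 = 45.6166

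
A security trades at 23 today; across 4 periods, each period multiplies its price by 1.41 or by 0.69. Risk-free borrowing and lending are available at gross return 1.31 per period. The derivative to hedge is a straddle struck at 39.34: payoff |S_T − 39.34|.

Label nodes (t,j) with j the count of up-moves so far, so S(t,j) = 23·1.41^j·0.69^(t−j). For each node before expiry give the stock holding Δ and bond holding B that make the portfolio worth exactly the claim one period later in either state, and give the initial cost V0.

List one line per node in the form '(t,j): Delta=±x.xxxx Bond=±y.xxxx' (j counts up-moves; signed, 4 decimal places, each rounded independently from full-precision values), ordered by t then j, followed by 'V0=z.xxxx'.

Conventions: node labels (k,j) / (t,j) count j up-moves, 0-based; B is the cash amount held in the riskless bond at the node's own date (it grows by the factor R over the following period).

Since d<R<u, set p* = (R−d)/(u−d) = 0.8611; price each node as the discounted p*-expectation of its children.
Payoffs at expiry: V(4,0)=34.1266, V(4,1)=28.6865, V(4,2)=17.5697, V(4,3)=5.1471, V(4,4)=51.5685
  t=3,j=0: stock 7.5557 → up 10.6535 (V=28.6865), down 5.2134 (V=34.1266). Price 22.4748; hedge Δ=-1.0000, bond B=30.0305.
  t=3,j=1: stock 15.4399 → up 21.7703 (V=17.5697), down 10.6535 (V=28.6865). Price 14.5906; hedge Δ=-1.0000, bond B=30.0305.
  t=3,j=2: stock 31.5511 → up 44.4871 (V=5.1471), down 21.7703 (V=17.5697). Price 5.2462; hedge Δ=-0.5468, bond B=22.4998.
  t=3,j=3: stock 64.4741 → up 90.9085 (V=51.5685), down 44.4871 (V=5.1471). Price 34.4435; hedge Δ=1.0000, bond B=-30.0305.
  t=2,j=0: stock 10.9503 → up 15.4399 (V=14.5906), down 7.5557 (V=22.4748). Price 11.9738; hedge Δ=-1.0000, bond B=22.9241.
  t=2,j=1: stock 22.3767 → up 31.5511 (V=5.2462), down 15.4399 (V=14.5906). Price 4.9954; hedge Δ=-0.5800, bond B=17.9738.
  t=2,j=2: stock 45.7263 → up 64.4741 (V=34.4435), down 31.5511 (V=5.2462). Price 23.1972; hedge Δ=0.8868, bond B=-17.3547.
  t=1,j=0: stock 15.8700 → up 22.3767 (V=4.9954), down 10.9503 (V=11.9738). Price 4.5532; hedge Δ=-0.6107, bond B=14.2453.
  t=1,j=1: stock 32.4300 → up 45.7263 (V=23.1972), down 22.3767 (V=4.9954). Price 15.7780; hedge Δ=0.7795, bond B=-9.5023.
  t=0,j=0: stock 23.0000 → up 32.4300 (V=15.7780), down 15.8700 (V=4.5532). Price 10.8542; hedge Δ=0.6778, bond B=-4.7359.
Verification: the root portfolio costs Δ(0,0)·S0 + B(0,0) = 10.8542, matching V0.

(0,0): Delta=0.6778 Bond=-4.7359
(1,0): Delta=-0.6107 Bond=14.2453
(1,1): Delta=0.7795 Bond=-9.5023
(2,0): Delta=-1.0000 Bond=22.9241
(2,1): Delta=-0.5800 Bond=17.9738
(2,2): Delta=0.8868 Bond=-17.3547
(3,0): Delta=-1.0000 Bond=30.0305
(3,1): Delta=-1.0000 Bond=30.0305
(3,2): Delta=-0.5468 Bond=22.4998
(3,3): Delta=1.0000 Bond=-30.0305
V0=10.8542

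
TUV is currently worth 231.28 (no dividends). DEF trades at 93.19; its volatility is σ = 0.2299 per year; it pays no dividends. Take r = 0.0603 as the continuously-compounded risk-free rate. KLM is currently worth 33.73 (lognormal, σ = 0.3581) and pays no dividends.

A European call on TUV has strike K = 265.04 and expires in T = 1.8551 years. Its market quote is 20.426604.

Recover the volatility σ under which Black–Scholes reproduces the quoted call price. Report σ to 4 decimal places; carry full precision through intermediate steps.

sigma = 0.1826

At σ = 0.1826 the Black–Scholes value reproduces the quote:
σ√T = 0.1826·√1.8551 = 0.248705
d₁ = (ln(S/K) + (r+σ²/2)T) / (σ√T) = (ln(231.28/265.04) + (0.0603+0.1826²/2)·1.8551) / 0.248705 = (-0.136252 + 0.142790) / 0.248705 = 0.026288
d₂ = d₁ − σ√T = 0.026288 − 0.248705 = -0.222417
e^{−rT} = 0.894167
N(d₁) = 0.510486,  N(d₂) = 0.411995
V = S·N(d₁) − K·e^{−rT}·N(d₂) = 118.065242 − 97.638638 = 20.426604 (matching the quote); vega is positive throughout, so no other σ reproduces this price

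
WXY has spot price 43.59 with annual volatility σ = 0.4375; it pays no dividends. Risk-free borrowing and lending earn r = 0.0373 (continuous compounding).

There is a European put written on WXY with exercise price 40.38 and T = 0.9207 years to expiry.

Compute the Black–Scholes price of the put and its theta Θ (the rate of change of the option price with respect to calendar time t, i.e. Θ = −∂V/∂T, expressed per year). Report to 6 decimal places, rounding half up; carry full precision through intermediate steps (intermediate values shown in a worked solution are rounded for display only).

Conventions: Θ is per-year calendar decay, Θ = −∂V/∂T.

σ√T = 0.4375·√0.9207 = 0.419795
d₁ = (ln(S/K) + (r+σ²/2)T) / (σ√T) = (ln(43.59/40.38) + (0.0373+0.4375²/2)·0.9207) / 0.419795 = (0.076493 + 0.122456) / 0.419795 = 0.473920
d₂ = d₁ − σ√T = 0.473920 − 0.419795 = 0.054125
e^{−rT} = 0.966241
N(−d₁) = 0.317779,  N(−d₂) = 0.478418
Put price V = K·e^{−rT}·N(−d₂) − S·N(−d₁) = 18.666335 − 13.851966 = 4.814369
φ(d₁) = (1/√(2π))·e^{−d₁²/2} = 0.356565
Θ = −S·φ(d₁)·σ/(2√T) + r·K·e^{−rT}·N(−d₂) = −3.543355 + 0.696254 = -2.847101

price = 4.814369
Θ = -2.847101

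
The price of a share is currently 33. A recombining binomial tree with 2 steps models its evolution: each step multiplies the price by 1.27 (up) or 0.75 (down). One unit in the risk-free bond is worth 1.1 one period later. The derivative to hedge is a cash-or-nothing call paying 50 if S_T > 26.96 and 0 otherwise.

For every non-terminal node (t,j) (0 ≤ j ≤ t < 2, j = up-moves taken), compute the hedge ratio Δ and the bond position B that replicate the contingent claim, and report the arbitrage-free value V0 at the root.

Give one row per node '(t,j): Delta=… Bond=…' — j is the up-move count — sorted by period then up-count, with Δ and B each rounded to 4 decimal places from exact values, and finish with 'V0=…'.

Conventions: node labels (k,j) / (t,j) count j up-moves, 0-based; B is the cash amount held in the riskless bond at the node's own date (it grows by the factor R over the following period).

Arbitrage-free pricing uses the up-move probability p* = (R−d)/(u−d) = 0.6731, discounting each step at R = 1.1.
Payoffs at expiry: V(2,0)=0.0000, V(2,1)=50.0000, V(2,2)=50.0000
  t=1,j=0: stock 24.7500 → up 31.4325 (V=50.0000), down 18.5625 (V=0.0000). Price 30.5944; hedge Δ=3.8850, bond B=-65.5594.
  t=1,j=1: stock 41.9100 → up 53.2257 (V=50.0000), down 31.4325 (V=50.0000). Price 45.4545; hedge Δ=0.0000, bond B=45.4545.
  t=0,j=0: stock 33.0000 → up 41.9100 (V=45.4545), down 24.7500 (V=30.5944). Price 36.9058; hedge Δ=0.8660, bond B=8.3286.
Check: Δ(0,0)·S0 + B(0,0) = 36.9058 = V0.

(0,0): Delta=0.8660 Bond=8.3286
(1,0): Delta=3.8850 Bond=-65.5594
(1,1): Delta=0.0000 Bond=45.4545
V0=36.9058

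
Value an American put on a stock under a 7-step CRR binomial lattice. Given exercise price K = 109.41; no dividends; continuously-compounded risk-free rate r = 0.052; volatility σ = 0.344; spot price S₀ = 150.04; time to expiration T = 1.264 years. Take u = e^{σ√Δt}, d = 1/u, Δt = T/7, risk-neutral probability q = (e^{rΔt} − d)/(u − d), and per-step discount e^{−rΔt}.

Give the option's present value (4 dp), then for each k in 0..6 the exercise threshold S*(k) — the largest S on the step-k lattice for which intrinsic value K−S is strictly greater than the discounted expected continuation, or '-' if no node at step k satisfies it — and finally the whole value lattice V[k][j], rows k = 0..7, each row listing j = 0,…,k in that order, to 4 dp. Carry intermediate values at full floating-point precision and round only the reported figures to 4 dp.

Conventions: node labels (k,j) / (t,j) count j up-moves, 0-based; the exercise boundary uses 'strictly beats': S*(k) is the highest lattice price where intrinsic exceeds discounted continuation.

params: Δt=0.18057 u=1.15740 d=0.86400 q=0.49567 e^(-rΔt)=0.99065
t_7 payoffs: 55.4818 37.1688 12.6371 0.0000 0.0000 0.0000 0.0000 0.0000
t_6: node(6,0) S=62.4166 payoff=46.9934 vs cont=45.9708 → 46.9934 [stop]  node(6,1) S=83.6121 payoff=25.7979 vs cont=24.7753 → 25.7979 [stop]  node(6,2) S=112.0052 payoff=0.0000 vs cont=6.3137 → 6.3137 [wait]  node(6,3) S=150.0400 payoff=0.0000 vs cont=0.0000 → 0.0000 [wait]  node(6,4) S=200.9907 payoff=0.0000 vs cont=0.0000 → 0.0000 [wait]  node(6,5) S=269.2432 payoff=0.0000 vs cont=0.0000 → 0.0000 [wait]  node(6,6) S=360.6730 payoff=0.0000 vs cont=0.0000 → 0.0000 [wait]  ⇒ S*(6)=83.6121
t_5: node(5,0) S=72.2412 payoff=37.1688 vs cont=36.1463 → 37.1688 [stop]  node(5,1) S=96.7729 payoff=12.6371 vs cont=15.9892 → 15.9892 [wait]  node(5,2) S=129.6351 payoff=0.0000 vs cont=3.1544 → 3.1544 [wait]  node(5,3) S=173.6567 payoff=0.0000 vs cont=0.0000 → 0.0000 [wait]  node(5,4) S=232.6271 payoff=0.0000 vs cont=0.0000 → 0.0000 [wait]  node(5,5) S=311.6228 payoff=0.0000 vs cont=0.0000 → 0.0000 [wait]  ⇒ S*(5)=72.2412
t_4: node(4,0) S=83.6121 payoff=25.7979 vs cont=26.4214 → 26.4214 [wait]  node(4,1) S=112.0052 payoff=0.0000 vs cont=9.5373 → 9.5373 [wait]  node(4,2) S=150.0400 payoff=0.0000 vs cont=1.5760 → 1.5760 [wait]  node(4,3) S=200.9907 payoff=0.0000 vs cont=0.0000 → 0.0000 [wait]  node(4,4) S=269.2432 payoff=0.0000 vs cont=0.0000 → 0.0000 [wait]  ⇒ S*(4)=-
t_3: node(3,0) S=96.7729 payoff=12.6371 vs cont=17.8837 → 17.8837 [wait]  node(3,1) S=129.6351 payoff=0.0000 vs cont=5.5388 → 5.5388 [wait]  node(3,2) S=173.6567 payoff=0.0000 vs cont=0.7874 → 0.7874 [wait]  node(3,3) S=232.6271 payoff=0.0000 vs cont=0.0000 → 0.0000 [wait]  ⇒ S*(3)=-
t_2: node(2,0) S=112.0052 payoff=0.0000 vs cont=11.6547 → 11.6547 [wait]  node(2,1) S=150.0400 payoff=0.0000 vs cont=3.1539 → 3.1539 [wait]  node(2,2) S=200.9907 payoff=0.0000 vs cont=0.3934 → 0.3934 [wait]  ⇒ S*(2)=-
t_1: node(1,0) S=129.6351 payoff=0.0000 vs cont=7.3715 → 7.3715 [wait]  node(1,1) S=173.6567 payoff=0.0000 vs cont=1.7689 → 1.7689 [wait]  ⇒ S*(1)=-
t_0: node(0,0) S=150.0400 payoff=0.0000 vs cont=4.5515 → 4.5515 [wait]  ⇒ S*(0)=-

price = 4.5515
boundary = - - - - - 72.2412 83.6121
tree:
4.5515
7.3715 1.7689
11.6547 3.1539 0.3934
17.8837 5.5388 0.7874 0.0000
26.4214 9.5373 1.5760 0.0000 0.0000
37.1688 15.9892 3.1544 0.0000 0.0000 0.0000
46.9934 25.7979 6.3137 0.0000 0.0000 0.0000 0.0000
55.4818 37.1688 12.6371 0.0000 0.0000 0.0000 0.0000 0.0000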